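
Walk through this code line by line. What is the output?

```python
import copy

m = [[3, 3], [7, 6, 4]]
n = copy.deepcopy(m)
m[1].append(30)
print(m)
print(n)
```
[[3, 3], [7, 6, 4, 30]]
[[3, 3], [7, 6, 4]]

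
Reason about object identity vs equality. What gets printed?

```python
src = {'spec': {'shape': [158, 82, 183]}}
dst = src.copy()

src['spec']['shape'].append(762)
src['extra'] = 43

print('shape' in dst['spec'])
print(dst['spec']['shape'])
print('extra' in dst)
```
True
[158, 82, 183, 762]
False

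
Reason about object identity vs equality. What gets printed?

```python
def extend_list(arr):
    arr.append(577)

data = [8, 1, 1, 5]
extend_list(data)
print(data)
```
[8, 1, 1, 5, 577]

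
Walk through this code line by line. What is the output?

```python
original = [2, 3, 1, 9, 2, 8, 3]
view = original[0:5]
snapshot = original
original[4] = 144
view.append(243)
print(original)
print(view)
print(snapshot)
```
[2, 3, 1, 9, 144, 8, 3]
[2, 3, 1, 9, 2, 243]
[2, 3, 1, 9, 144, 8, 3]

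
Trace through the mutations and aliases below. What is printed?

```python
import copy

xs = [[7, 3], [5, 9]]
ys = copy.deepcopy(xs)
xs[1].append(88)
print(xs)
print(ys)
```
[[7, 3], [5, 9, 88]]
[[7, 3], [5, 9]]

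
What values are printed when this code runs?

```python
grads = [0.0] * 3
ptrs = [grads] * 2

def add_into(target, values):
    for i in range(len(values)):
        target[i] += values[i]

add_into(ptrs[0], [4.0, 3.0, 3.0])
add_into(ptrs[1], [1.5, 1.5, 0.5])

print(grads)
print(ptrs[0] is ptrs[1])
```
[5.5, 4.5, 3.5]
True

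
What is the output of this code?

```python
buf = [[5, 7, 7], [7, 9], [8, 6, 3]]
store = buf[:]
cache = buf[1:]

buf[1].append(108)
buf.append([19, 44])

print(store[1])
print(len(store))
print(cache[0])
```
[7, 9, 108]
3
[7, 9, 108]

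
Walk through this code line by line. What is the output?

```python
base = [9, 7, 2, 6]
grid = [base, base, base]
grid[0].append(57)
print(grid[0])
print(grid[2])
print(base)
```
[9, 7, 2, 6, 57]
[9, 7, 2, 6, 57]
[9, 7, 2, 6, 57]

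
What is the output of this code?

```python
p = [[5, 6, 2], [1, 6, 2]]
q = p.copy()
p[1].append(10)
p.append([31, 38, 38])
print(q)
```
[[5, 6, 2], [1, 6, 2, 10]]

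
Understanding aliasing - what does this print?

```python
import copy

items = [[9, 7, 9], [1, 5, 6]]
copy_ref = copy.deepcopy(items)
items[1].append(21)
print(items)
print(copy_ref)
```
[[9, 7, 9], [1, 5, 6, 21]]
[[9, 7, 9], [1, 5, 6]]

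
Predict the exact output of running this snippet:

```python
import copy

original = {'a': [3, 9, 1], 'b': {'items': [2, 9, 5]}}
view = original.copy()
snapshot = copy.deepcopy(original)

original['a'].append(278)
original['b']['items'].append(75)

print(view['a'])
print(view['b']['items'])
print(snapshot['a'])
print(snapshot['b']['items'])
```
[3, 9, 1, 278]
[2, 9, 5, 75]
[3, 9, 1]
[2, 9, 5]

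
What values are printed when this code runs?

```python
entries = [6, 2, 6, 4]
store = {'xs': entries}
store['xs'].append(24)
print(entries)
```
[6, 2, 6, 4, 24]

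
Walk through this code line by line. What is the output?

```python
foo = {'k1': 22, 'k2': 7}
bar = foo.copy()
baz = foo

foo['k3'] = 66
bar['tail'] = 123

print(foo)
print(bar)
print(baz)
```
{'k1': 22, 'k2': 7, 'k3': 66}
{'k1': 22, 'k2': 7, 'tail': 123}
{'k1': 22, 'k2': 7, 'k3': 66}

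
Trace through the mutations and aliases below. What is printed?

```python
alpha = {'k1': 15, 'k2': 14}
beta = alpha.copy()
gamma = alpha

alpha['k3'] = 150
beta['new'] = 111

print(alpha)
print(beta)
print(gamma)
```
{'k1': 15, 'k2': 14, 'k3': 150}
{'k1': 15, 'k2': 14, 'new': 111}
{'k1': 15, 'k2': 14, 'k3': 150}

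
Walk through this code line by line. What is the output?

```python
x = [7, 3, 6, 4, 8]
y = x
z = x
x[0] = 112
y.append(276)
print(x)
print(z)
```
[112, 3, 6, 4, 8, 276]
[112, 3, 6, 4, 8, 276]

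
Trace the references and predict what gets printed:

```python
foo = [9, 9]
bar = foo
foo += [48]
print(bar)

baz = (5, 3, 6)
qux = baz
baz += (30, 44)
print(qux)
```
[9, 9, 48]
(5, 3, 6)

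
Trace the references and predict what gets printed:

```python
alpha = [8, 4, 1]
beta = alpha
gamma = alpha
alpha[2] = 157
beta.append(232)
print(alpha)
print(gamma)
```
[8, 4, 157, 232]
[8, 4, 157, 232]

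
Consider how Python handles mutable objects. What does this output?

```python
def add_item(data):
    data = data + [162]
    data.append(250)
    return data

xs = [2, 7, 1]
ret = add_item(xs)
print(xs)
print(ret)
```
[2, 7, 1]
[2, 7, 1, 162, 250]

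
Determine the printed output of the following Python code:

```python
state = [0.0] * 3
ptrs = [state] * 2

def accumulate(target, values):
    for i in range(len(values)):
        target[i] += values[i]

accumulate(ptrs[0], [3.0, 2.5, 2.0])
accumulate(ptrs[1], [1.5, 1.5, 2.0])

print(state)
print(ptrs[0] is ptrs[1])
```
[4.5, 4.0, 4.0]
True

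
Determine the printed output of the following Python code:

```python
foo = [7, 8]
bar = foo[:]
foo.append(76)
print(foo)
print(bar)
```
[7, 8, 76]
[7, 8]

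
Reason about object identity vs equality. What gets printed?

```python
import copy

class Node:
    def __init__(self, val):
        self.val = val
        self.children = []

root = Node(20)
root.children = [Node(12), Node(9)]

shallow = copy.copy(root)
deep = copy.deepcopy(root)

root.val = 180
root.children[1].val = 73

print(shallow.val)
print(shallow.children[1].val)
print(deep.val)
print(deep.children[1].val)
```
20
73
20
9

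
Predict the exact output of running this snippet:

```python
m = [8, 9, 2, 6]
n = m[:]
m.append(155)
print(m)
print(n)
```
[8, 9, 2, 6, 155]
[8, 9, 2, 6]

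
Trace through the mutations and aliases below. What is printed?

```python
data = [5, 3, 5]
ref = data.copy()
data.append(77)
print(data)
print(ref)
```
[5, 3, 5, 77]
[5, 3, 5]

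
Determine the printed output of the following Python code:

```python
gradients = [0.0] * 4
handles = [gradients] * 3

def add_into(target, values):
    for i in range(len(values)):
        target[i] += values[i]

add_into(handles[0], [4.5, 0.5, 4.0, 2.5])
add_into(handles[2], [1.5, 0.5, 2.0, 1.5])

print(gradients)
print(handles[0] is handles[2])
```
[6.0, 1.0, 6.0, 4.0]
True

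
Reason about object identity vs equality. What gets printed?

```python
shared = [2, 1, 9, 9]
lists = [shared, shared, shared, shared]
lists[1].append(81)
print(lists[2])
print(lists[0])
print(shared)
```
[2, 1, 9, 9, 81]
[2, 1, 9, 9, 81]
[2, 1, 9, 9, 81]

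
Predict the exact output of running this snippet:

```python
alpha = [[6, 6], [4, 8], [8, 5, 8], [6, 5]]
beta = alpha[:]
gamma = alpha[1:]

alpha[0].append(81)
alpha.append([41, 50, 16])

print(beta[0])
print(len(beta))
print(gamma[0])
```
[6, 6, 81]
4
[4, 8]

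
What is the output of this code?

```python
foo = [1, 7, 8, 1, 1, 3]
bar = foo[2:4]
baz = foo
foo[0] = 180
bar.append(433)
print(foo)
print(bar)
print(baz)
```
[180, 7, 8, 1, 1, 3]
[8, 1, 433]
[180, 7, 8, 1, 1, 3]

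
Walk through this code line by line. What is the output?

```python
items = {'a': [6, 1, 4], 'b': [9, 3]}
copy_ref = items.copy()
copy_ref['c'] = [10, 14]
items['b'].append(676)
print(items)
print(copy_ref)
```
{'a': [6, 1, 4], 'b': [9, 3, 676]}
{'a': [6, 1, 4], 'b': [9, 3, 676], 'c': [10, 14]}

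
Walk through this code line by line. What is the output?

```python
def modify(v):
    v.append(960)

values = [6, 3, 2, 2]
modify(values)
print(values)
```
[6, 3, 2, 2, 960]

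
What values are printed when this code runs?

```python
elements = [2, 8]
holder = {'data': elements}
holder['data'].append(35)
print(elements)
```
[2, 8, 35]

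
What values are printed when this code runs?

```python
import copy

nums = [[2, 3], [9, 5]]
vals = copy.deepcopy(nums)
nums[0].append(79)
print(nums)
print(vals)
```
[[2, 3, 79], [9, 5]]
[[2, 3], [9, 5]]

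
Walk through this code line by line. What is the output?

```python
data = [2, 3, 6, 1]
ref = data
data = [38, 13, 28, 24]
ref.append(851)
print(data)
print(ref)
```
[38, 13, 28, 24]
[2, 3, 6, 1, 851]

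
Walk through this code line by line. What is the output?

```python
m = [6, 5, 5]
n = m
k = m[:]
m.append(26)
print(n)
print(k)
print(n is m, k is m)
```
[6, 5, 5, 26]
[6, 5, 5]
True False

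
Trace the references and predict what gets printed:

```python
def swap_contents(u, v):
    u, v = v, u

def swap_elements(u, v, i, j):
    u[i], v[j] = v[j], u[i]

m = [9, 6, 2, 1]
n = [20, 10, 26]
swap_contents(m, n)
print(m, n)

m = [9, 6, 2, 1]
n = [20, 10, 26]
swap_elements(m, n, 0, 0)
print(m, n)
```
[9, 6, 2, 1] [20, 10, 26]
[20, 6, 2, 1] [9, 10, 26]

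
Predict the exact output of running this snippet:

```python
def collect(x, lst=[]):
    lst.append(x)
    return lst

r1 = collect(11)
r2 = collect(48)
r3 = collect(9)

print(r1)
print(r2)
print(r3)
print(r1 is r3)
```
[11, 48, 9]
[11, 48, 9]
[11, 48, 9]
True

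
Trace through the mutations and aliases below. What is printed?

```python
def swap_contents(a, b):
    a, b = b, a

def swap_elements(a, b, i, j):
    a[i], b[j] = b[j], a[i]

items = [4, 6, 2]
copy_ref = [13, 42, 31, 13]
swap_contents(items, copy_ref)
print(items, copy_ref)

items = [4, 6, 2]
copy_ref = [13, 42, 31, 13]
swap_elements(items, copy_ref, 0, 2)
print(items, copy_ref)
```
[4, 6, 2] [13, 42, 31, 13]
[31, 6, 2] [13, 42, 4, 13]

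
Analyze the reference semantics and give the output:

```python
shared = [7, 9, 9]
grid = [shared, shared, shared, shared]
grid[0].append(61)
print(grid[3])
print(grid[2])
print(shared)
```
[7, 9, 9, 61]
[7, 9, 9, 61]
[7, 9, 9, 61]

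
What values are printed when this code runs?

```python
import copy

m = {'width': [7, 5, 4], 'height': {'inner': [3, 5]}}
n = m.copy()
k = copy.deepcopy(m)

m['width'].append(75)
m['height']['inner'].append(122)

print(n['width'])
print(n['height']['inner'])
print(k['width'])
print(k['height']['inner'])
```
[7, 5, 4, 75]
[3, 5, 122]
[7, 5, 4]
[3, 5]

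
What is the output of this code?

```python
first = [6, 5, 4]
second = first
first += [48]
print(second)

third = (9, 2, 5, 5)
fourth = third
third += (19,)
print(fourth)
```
[6, 5, 4, 48]
(9, 2, 5, 5)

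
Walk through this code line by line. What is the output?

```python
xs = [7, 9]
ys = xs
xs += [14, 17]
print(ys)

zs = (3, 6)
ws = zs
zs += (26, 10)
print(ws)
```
[7, 9, 14, 17]
(3, 6)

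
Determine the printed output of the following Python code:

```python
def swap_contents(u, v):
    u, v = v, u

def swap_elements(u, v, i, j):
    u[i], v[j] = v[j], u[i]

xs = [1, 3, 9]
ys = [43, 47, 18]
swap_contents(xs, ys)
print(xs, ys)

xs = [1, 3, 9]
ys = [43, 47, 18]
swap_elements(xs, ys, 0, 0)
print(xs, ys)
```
[1, 3, 9] [43, 47, 18]
[43, 3, 9] [1, 47, 18]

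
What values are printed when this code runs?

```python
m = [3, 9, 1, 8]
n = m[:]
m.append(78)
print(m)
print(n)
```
[3, 9, 1, 8, 78]
[3, 9, 1, 8]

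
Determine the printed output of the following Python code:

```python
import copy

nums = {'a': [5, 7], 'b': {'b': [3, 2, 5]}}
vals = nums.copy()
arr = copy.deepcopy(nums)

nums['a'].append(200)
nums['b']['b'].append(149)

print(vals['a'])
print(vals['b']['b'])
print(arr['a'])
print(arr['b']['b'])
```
[5, 7, 200]
[3, 2, 5, 149]
[5, 7]
[3, 2, 5]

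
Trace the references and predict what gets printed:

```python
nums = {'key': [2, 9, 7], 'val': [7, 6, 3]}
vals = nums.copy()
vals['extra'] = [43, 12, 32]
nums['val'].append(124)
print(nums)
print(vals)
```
{'key': [2, 9, 7], 'val': [7, 6, 3, 124]}
{'key': [2, 9, 7], 'val': [7, 6, 3, 124], 'extra': [43, 12, 32]}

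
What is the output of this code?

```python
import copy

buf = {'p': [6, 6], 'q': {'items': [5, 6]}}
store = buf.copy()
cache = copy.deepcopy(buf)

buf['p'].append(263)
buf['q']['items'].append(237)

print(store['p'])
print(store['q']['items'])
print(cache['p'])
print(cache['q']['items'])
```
[6, 6, 263]
[5, 6, 237]
[6, 6]
[5, 6]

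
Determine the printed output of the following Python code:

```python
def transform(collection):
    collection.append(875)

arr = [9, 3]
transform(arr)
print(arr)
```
[9, 3, 875]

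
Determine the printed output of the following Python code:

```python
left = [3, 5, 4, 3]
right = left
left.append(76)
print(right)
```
[3, 5, 4, 3, 76]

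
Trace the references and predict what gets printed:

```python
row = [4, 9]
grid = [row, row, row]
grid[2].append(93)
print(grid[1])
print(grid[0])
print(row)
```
[4, 9, 93]
[4, 9, 93]
[4, 9, 93]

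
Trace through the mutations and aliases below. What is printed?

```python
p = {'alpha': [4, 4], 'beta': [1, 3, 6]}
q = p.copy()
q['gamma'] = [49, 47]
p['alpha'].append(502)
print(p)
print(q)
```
{'alpha': [4, 4, 502], 'beta': [1, 3, 6]}
{'alpha': [4, 4, 502], 'beta': [1, 3, 6], 'gamma': [49, 47]}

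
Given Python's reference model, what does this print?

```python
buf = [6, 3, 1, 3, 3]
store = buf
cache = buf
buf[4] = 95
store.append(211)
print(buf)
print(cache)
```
[6, 3, 1, 3, 95, 211]
[6, 3, 1, 3, 95, 211]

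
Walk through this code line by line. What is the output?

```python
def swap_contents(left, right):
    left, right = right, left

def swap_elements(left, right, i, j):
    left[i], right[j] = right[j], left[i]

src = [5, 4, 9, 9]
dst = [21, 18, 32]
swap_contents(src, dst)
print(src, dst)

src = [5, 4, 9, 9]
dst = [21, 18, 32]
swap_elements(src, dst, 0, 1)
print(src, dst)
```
[5, 4, 9, 9] [21, 18, 32]
[18, 4, 9, 9] [21, 5, 32]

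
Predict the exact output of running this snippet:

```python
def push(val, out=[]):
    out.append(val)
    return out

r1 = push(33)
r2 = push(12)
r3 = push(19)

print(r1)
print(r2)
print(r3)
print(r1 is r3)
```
[33, 12, 19]
[33, 12, 19]
[33, 12, 19]
True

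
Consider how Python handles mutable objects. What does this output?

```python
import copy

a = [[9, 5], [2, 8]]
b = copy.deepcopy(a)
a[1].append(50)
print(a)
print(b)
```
[[9, 5], [2, 8, 50]]
[[9, 5], [2, 8]]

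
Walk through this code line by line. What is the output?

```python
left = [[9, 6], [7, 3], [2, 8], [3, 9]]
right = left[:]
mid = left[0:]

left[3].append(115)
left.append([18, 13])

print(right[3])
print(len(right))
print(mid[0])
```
[3, 9, 115]
4
[9, 6]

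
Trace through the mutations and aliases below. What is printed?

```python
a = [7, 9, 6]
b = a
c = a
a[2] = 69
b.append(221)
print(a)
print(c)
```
[7, 9, 69, 221]
[7, 9, 69, 221]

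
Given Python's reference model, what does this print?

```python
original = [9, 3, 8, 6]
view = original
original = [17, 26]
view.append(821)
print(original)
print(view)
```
[17, 26]
[9, 3, 8, 6, 821]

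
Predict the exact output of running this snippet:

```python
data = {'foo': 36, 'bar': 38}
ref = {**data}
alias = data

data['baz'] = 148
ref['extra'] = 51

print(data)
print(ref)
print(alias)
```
{'foo': 36, 'bar': 38, 'baz': 148}
{'foo': 36, 'bar': 38, 'extra': 51}
{'foo': 36, 'bar': 38, 'baz': 148}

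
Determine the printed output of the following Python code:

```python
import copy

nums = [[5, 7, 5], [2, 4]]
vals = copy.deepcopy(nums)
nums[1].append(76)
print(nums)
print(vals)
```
[[5, 7, 5], [2, 4, 76]]
[[5, 7, 5], [2, 4]]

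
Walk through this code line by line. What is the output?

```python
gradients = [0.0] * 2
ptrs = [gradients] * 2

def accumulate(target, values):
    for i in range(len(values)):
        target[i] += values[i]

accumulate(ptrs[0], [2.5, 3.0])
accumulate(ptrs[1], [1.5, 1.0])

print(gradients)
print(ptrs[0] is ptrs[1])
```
[4.0, 4.0]
True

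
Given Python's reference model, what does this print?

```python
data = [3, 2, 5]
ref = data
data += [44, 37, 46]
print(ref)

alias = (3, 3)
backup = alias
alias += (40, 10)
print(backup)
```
[3, 2, 5, 44, 37, 46]
(3, 3)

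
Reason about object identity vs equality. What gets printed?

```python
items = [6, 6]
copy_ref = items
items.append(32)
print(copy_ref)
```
[6, 6, 32]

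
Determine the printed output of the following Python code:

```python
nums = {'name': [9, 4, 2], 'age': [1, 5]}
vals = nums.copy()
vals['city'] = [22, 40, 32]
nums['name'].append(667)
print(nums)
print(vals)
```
{'name': [9, 4, 2, 667], 'age': [1, 5]}
{'name': [9, 4, 2, 667], 'age': [1, 5], 'city': [22, 40, 32]}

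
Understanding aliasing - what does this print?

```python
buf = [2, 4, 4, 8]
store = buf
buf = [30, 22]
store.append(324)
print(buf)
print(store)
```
[30, 22]
[2, 4, 4, 8, 324]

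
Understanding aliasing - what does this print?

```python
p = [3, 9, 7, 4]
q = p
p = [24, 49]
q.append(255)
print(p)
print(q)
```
[24, 49]
[3, 9, 7, 4, 255]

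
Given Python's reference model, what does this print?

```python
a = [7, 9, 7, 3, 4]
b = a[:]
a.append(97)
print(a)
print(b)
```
[7, 9, 7, 3, 4, 97]
[7, 9, 7, 3, 4]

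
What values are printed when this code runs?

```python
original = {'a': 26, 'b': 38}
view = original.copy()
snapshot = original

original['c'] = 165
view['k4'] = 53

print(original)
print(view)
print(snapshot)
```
{'a': 26, 'b': 38, 'c': 165}
{'a': 26, 'b': 38, 'k4': 53}
{'a': 26, 'b': 38, 'c': 165}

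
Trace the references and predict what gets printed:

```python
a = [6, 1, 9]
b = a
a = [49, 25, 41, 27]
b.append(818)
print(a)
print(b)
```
[49, 25, 41, 27]
[6, 1, 9, 818]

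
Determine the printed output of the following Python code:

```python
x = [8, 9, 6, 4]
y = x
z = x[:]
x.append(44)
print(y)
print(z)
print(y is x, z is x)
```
[8, 9, 6, 4, 44]
[8, 9, 6, 4]
True False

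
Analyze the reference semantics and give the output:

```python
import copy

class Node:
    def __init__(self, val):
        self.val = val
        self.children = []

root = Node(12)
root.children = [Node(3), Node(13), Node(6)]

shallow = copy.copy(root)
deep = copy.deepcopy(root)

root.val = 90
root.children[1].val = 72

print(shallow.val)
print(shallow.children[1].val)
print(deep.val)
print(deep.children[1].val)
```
12
72
12
13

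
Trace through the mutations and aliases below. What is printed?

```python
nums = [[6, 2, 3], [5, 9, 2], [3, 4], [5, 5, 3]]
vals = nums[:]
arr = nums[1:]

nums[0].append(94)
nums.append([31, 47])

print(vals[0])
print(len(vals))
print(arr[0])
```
[6, 2, 3, 94]
4
[5, 9, 2]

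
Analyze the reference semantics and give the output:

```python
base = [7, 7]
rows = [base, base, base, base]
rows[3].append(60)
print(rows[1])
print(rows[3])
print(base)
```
[7, 7, 60]
[7, 7, 60]
[7, 7, 60]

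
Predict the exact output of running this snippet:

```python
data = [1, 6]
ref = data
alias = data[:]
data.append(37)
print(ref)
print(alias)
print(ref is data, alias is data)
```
[1, 6, 37]
[1, 6]
True False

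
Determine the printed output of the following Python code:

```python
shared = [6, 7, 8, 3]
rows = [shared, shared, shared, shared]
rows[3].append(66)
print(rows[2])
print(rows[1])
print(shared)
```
[6, 7, 8, 3, 66]
[6, 7, 8, 3, 66]
[6, 7, 8, 3, 66]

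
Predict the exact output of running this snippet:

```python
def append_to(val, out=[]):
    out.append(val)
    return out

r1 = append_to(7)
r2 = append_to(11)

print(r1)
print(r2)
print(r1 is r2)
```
[7, 11]
[7, 11]
True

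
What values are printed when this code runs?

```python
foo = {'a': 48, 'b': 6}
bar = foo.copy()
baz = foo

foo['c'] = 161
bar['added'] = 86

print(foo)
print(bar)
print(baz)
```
{'a': 48, 'b': 6, 'c': 161}
{'a': 48, 'b': 6, 'added': 86}
{'a': 48, 'b': 6, 'c': 161}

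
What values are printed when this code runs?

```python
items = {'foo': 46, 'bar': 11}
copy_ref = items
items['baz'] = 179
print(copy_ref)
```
{'foo': 46, 'bar': 11, 'baz': 179}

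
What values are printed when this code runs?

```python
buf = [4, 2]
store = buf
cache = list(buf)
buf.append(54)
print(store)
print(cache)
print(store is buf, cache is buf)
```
[4, 2, 54]
[4, 2]
True False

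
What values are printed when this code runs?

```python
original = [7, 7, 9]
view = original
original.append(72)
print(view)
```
[7, 7, 9, 72]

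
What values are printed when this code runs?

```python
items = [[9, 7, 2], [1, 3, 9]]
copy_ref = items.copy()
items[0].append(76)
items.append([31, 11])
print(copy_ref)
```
[[9, 7, 2, 76], [1, 3, 9]]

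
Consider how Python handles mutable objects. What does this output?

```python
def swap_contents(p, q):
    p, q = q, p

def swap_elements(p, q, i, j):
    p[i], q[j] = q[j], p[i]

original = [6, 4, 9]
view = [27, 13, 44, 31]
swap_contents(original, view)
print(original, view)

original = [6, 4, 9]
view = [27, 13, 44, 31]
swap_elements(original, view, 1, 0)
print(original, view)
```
[6, 4, 9] [27, 13, 44, 31]
[6, 27, 9] [4, 13, 44, 31]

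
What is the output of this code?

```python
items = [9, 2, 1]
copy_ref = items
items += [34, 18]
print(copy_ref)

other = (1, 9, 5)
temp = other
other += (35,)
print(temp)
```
[9, 2, 1, 34, 18]
(1, 9, 5)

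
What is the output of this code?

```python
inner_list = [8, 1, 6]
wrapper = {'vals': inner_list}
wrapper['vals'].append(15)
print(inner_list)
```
[8, 1, 6, 15]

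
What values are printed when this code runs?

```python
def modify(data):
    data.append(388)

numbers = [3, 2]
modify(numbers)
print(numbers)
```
[3, 2, 388]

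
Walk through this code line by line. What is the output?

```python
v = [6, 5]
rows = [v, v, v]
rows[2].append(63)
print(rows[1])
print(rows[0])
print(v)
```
[6, 5, 63]
[6, 5, 63]
[6, 5, 63]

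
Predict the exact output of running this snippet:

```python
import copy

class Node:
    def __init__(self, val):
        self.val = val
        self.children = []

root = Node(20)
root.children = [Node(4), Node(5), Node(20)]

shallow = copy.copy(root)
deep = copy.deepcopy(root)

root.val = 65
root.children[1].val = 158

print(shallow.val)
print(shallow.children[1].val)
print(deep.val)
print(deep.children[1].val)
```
20
158
20
5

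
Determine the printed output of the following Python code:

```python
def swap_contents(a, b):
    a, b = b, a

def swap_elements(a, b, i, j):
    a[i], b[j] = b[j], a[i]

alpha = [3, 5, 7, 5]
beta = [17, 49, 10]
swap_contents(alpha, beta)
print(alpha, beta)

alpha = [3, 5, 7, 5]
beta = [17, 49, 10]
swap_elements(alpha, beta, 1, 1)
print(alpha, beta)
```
[3, 5, 7, 5] [17, 49, 10]
[3, 49, 7, 5] [17, 5, 10]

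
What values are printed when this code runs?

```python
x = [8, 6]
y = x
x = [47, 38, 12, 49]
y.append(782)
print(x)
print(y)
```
[47, 38, 12, 49]
[8, 6, 782]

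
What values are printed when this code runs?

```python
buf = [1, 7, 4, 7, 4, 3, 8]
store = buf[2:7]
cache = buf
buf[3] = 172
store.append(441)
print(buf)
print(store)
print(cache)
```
[1, 7, 4, 172, 4, 3, 8]
[4, 7, 4, 3, 8, 441]
[1, 7, 4, 172, 4, 3, 8]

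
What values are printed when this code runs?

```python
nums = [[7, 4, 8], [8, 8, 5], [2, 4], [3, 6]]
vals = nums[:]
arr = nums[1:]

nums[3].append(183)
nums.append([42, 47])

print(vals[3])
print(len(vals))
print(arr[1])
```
[3, 6, 183]
4
[2, 4]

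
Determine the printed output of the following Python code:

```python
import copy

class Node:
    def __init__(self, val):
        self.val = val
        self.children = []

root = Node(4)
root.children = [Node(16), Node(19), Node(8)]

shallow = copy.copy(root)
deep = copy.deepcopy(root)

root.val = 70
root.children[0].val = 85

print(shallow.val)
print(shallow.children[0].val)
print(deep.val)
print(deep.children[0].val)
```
4
85
4
16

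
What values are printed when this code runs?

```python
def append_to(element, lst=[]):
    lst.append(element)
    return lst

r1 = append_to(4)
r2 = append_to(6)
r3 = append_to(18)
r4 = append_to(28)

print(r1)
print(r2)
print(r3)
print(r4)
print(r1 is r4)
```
[4, 6, 18, 28]
[4, 6, 18, 28]
[4, 6, 18, 28]
[4, 6, 18, 28]
True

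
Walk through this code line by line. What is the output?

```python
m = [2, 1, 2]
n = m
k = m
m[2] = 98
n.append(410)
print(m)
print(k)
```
[2, 1, 98, 410]
[2, 1, 98, 410]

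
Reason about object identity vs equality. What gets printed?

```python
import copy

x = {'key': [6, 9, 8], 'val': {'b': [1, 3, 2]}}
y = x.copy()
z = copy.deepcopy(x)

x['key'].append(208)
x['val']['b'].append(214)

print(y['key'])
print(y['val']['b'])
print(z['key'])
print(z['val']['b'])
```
[6, 9, 8, 208]
[1, 3, 2, 214]
[6, 9, 8]
[1, 3, 2]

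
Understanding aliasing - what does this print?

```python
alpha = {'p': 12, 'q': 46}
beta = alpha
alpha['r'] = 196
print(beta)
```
{'p': 12, 'q': 46, 'r': 196}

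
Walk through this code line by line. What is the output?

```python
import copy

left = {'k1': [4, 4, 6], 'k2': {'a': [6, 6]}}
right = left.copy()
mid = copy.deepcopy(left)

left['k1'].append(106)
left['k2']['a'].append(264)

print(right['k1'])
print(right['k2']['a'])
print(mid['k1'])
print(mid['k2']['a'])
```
[4, 4, 6, 106]
[6, 6, 264]
[4, 4, 6]
[6, 6]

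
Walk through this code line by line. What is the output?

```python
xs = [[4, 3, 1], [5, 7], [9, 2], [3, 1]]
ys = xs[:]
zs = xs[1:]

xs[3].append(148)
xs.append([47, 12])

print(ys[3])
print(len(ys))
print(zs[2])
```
[3, 1, 148]
4
[3, 1, 148]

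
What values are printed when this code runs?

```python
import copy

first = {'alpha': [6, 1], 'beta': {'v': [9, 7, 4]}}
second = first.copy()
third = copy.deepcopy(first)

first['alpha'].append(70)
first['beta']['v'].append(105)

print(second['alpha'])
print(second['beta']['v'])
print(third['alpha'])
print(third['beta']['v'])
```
[6, 1, 70]
[9, 7, 4, 105]
[6, 1]
[9, 7, 4]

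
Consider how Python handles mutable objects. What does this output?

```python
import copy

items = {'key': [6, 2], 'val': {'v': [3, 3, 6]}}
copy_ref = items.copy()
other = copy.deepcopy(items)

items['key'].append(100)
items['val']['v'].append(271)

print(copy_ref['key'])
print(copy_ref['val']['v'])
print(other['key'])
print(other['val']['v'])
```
[6, 2, 100]
[3, 3, 6, 271]
[6, 2]
[3, 3, 6]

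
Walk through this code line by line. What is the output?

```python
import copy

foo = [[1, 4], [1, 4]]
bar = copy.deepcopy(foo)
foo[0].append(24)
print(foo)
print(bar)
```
[[1, 4, 24], [1, 4]]
[[1, 4], [1, 4]]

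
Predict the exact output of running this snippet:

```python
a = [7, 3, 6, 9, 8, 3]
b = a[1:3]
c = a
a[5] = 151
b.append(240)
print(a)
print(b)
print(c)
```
[7, 3, 6, 9, 8, 151]
[3, 6, 240]
[7, 3, 6, 9, 8, 151]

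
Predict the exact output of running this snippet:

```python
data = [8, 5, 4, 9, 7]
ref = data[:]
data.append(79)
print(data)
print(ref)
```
[8, 5, 4, 9, 7, 79]
[8, 5, 4, 9, 7]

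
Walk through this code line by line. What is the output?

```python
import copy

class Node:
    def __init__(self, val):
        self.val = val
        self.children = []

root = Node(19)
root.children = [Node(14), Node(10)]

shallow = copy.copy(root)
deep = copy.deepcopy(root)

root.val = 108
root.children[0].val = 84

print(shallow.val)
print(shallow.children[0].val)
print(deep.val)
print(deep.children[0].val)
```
19
84
19
14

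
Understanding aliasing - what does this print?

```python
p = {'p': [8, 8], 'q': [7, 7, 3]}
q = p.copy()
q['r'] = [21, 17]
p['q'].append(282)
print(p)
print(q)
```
{'p': [8, 8], 'q': [7, 7, 3, 282]}
{'p': [8, 8], 'q': [7, 7, 3, 282], 'r': [21, 17]}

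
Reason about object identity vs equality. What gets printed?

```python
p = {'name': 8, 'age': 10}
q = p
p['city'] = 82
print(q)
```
{'name': 8, 'age': 10, 'city': 82}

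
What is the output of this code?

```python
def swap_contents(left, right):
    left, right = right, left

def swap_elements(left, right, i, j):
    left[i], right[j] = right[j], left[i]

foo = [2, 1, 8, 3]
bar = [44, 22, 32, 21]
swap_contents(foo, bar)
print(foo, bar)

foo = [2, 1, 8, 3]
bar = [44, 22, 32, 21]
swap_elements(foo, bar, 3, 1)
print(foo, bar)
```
[2, 1, 8, 3] [44, 22, 32, 21]
[2, 1, 8, 22] [44, 3, 32, 21]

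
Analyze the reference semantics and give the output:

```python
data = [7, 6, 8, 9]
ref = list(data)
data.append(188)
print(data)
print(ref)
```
[7, 6, 8, 9, 188]
[7, 6, 8, 9]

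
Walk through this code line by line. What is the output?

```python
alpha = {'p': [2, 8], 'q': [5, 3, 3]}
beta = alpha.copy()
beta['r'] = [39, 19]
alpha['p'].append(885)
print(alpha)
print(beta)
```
{'p': [2, 8, 885], 'q': [5, 3, 3]}
{'p': [2, 8, 885], 'q': [5, 3, 3], 'r': [39, 19]}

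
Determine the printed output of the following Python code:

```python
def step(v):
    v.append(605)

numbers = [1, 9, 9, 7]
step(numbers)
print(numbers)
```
[1, 9, 9, 7, 605]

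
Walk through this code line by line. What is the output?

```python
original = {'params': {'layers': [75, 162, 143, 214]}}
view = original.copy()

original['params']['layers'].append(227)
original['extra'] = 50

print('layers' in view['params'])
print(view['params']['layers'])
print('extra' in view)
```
True
[75, 162, 143, 214, 227]
False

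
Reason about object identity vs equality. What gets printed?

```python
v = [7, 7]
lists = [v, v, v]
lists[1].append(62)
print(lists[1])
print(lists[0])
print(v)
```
[7, 7, 62]
[7, 7, 62]
[7, 7, 62]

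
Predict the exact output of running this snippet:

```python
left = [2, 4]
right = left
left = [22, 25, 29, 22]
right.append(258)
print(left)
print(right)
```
[22, 25, 29, 22]
[2, 4, 258]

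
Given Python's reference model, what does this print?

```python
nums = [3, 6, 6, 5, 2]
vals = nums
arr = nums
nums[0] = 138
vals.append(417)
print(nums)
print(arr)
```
[138, 6, 6, 5, 2, 417]
[138, 6, 6, 5, 2, 417]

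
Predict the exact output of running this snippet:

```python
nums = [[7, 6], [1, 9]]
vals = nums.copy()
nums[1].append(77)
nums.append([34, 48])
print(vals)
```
[[7, 6], [1, 9, 77]]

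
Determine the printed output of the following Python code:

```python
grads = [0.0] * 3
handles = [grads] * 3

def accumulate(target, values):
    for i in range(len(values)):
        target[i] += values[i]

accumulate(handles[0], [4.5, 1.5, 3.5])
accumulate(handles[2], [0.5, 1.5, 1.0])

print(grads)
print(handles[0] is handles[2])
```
[5.0, 3.0, 4.5]
True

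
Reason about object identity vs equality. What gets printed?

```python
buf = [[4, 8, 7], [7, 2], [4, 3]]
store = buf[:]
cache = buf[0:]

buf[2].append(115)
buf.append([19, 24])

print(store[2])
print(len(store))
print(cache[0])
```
[4, 3, 115]
3
[4, 8, 7]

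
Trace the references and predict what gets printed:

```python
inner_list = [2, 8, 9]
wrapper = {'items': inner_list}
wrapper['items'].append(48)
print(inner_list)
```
[2, 8, 9, 48]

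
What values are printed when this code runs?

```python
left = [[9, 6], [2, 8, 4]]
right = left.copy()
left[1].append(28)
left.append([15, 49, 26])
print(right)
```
[[9, 6], [2, 8, 4, 28]]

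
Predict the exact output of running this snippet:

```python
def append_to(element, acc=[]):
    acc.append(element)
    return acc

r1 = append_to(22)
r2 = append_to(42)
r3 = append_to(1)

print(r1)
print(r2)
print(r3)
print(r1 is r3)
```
[22, 42, 1]
[22, 42, 1]
[22, 42, 1]
True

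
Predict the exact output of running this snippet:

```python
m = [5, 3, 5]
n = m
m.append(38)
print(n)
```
[5, 3, 5, 38]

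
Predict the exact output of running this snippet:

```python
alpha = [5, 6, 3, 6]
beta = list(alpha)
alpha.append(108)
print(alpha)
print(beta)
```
[5, 6, 3, 6, 108]
[5, 6, 3, 6]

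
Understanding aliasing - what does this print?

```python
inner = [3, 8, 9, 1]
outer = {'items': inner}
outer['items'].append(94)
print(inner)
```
[3, 8, 9, 1, 94]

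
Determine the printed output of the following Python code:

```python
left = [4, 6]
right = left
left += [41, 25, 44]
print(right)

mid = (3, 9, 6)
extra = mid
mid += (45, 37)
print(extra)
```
[4, 6, 41, 25, 44]
(3, 9, 6)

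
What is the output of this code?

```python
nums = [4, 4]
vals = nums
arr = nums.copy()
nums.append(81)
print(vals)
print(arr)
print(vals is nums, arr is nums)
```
[4, 4, 81]
[4, 4]
True False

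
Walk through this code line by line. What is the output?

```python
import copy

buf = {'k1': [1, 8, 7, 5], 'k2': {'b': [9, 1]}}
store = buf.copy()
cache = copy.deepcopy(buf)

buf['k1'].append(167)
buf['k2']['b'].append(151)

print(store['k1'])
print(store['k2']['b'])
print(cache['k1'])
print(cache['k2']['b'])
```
[1, 8, 7, 5, 167]
[9, 1, 151]
[1, 8, 7, 5]
[9, 1]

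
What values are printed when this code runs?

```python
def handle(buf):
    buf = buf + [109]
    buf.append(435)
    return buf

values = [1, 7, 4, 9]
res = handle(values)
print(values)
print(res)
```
[1, 7, 4, 9]
[1, 7, 4, 9, 109, 435]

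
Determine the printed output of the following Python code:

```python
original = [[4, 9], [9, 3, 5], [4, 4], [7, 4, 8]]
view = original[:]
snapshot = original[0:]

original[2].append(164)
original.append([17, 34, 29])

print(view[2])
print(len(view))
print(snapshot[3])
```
[4, 4, 164]
4
[7, 4, 8]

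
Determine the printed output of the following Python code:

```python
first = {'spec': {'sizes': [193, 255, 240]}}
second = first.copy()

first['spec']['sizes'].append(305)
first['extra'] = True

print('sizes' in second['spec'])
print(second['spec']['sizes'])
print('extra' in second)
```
True
[193, 255, 240, 305]
False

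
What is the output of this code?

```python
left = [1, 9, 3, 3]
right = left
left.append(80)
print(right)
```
[1, 9, 3, 3, 80]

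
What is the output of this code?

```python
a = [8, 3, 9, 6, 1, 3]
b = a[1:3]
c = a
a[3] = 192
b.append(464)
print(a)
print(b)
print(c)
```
[8, 3, 9, 192, 1, 3]
[3, 9, 464]
[8, 3, 9, 192, 1, 3]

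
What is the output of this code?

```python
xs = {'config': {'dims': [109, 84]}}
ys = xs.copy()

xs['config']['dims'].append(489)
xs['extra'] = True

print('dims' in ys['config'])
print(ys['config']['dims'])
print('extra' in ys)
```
True
[109, 84, 489]
False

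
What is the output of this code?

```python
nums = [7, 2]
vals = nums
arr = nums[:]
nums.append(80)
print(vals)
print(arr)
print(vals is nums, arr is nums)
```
[7, 2, 80]
[7, 2]
True False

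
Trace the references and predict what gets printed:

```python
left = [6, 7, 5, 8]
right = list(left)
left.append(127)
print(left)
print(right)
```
[6, 7, 5, 8, 127]
[6, 7, 5, 8]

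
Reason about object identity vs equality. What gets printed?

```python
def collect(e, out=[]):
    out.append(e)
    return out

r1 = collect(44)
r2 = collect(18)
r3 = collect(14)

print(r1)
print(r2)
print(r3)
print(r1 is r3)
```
[44, 18, 14]
[44, 18, 14]
[44, 18, 14]
True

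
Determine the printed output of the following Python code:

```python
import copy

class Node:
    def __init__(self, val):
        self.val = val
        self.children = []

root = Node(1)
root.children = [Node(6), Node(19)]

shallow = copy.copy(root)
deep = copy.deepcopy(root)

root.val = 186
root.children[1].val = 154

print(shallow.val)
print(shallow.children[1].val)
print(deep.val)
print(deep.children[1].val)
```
1
154
1
19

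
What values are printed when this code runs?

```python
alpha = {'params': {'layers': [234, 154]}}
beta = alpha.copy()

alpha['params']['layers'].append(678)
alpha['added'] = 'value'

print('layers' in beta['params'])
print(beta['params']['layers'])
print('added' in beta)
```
True
[234, 154, 678]
False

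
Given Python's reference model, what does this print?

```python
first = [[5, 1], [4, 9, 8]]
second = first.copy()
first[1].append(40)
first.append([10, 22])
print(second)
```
[[5, 1], [4, 9, 8, 40]]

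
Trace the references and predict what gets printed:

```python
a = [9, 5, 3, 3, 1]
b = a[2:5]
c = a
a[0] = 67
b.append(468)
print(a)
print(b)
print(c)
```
[67, 5, 3, 3, 1]
[3, 3, 1, 468]
[67, 5, 3, 3, 1]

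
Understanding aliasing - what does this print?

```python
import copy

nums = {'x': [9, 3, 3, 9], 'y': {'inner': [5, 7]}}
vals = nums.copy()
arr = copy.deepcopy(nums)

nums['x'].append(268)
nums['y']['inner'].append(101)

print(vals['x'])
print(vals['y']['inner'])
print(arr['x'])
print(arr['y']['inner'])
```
[9, 3, 3, 9, 268]
[5, 7, 101]
[9, 3, 3, 9]
[5, 7]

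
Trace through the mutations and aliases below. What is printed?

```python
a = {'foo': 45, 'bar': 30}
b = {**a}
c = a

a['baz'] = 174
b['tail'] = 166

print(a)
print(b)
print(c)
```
{'foo': 45, 'bar': 30, 'baz': 174}
{'foo': 45, 'bar': 30, 'tail': 166}
{'foo': 45, 'bar': 30, 'baz': 174}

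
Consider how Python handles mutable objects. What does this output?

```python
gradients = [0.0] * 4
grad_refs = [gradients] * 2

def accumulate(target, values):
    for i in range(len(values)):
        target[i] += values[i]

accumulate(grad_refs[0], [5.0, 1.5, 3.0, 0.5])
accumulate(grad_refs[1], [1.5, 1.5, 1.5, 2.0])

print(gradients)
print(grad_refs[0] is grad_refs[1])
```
[6.5, 3.0, 4.5, 2.5]
True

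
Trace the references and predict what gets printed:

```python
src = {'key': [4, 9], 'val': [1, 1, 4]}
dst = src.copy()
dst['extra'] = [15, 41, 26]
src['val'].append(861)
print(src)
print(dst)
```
{'key': [4, 9], 'val': [1, 1, 4, 861]}
{'key': [4, 9], 'val': [1, 1, 4, 861], 'extra': [15, 41, 26]}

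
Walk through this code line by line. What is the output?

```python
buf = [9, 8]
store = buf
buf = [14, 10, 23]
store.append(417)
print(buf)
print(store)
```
[14, 10, 23]
[9, 8, 417]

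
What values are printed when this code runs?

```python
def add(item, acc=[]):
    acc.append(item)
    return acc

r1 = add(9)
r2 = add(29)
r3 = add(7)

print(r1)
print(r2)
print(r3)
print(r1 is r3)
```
[9, 29, 7]
[9, 29, 7]
[9, 29, 7]
True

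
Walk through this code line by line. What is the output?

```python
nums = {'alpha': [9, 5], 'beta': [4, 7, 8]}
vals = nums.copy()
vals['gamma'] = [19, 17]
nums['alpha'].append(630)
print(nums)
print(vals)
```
{'alpha': [9, 5, 630], 'beta': [4, 7, 8]}
{'alpha': [9, 5, 630], 'beta': [4, 7, 8], 'gamma': [19, 17]}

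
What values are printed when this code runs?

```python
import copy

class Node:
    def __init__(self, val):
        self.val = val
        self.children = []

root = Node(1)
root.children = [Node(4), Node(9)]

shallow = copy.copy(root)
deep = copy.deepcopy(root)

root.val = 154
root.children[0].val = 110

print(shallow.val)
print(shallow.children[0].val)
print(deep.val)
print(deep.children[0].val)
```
1
110
1
4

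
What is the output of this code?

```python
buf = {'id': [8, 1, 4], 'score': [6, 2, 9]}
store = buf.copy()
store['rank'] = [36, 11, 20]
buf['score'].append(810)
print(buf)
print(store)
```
{'id': [8, 1, 4], 'score': [6, 2, 9, 810]}
{'id': [8, 1, 4], 'score': [6, 2, 9, 810], 'rank': [36, 11, 20]}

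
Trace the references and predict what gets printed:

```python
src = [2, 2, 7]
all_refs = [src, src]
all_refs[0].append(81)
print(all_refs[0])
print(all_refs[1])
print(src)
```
[2, 2, 7, 81]
[2, 2, 7, 81]
[2, 2, 7, 81]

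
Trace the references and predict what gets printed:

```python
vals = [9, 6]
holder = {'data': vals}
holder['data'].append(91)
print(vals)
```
[9, 6, 91]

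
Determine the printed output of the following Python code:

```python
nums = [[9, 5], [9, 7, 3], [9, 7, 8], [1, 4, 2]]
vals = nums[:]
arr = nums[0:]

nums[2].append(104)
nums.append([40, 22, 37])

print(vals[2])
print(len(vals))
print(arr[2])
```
[9, 7, 8, 104]
4
[9, 7, 8, 104]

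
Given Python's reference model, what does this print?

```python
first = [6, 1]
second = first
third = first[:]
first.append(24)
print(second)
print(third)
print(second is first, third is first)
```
[6, 1, 24]
[6, 1]
True False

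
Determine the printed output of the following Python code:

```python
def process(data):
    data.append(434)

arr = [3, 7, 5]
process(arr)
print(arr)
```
[3, 7, 5, 434]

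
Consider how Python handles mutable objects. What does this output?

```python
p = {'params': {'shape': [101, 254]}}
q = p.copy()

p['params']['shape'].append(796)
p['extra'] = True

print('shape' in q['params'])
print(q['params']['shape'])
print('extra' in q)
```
True
[101, 254, 796]
False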